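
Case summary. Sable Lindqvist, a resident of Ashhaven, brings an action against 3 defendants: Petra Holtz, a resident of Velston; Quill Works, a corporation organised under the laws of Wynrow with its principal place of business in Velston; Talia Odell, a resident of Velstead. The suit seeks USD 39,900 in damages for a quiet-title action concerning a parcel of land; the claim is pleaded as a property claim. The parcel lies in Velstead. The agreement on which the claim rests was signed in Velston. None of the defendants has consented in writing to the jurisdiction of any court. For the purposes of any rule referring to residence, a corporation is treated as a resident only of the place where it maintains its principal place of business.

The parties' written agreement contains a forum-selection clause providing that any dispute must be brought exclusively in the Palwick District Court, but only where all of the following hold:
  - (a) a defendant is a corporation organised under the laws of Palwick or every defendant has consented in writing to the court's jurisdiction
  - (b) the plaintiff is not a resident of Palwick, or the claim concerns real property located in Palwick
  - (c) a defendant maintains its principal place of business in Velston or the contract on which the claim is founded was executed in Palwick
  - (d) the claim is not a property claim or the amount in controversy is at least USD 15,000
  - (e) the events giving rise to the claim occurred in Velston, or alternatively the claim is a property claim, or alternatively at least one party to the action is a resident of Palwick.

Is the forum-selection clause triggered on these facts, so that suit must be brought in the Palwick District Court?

The Palwick District Court:
  (a) The corporate defendant(s) are organised in Wynrow, not Palwick; no such written consent has been filed — every alternative fails. Fails.
  (b) The plaintiff resides in Ashhaven, which is not Palwick, so this disjunct is met. Satisfied.
  (c) Quill Works has its principal place of business in Velston — that alternative is enough. Condition met.
  (d) The amount in controversy is $39,900, which meets the 15,000 dollars floor, which satisfies one of the alternatives. Satisfied.
  (e) The claim is a property claim, so one alternative holds. Condition met.
  → Forum clause is not triggered.

No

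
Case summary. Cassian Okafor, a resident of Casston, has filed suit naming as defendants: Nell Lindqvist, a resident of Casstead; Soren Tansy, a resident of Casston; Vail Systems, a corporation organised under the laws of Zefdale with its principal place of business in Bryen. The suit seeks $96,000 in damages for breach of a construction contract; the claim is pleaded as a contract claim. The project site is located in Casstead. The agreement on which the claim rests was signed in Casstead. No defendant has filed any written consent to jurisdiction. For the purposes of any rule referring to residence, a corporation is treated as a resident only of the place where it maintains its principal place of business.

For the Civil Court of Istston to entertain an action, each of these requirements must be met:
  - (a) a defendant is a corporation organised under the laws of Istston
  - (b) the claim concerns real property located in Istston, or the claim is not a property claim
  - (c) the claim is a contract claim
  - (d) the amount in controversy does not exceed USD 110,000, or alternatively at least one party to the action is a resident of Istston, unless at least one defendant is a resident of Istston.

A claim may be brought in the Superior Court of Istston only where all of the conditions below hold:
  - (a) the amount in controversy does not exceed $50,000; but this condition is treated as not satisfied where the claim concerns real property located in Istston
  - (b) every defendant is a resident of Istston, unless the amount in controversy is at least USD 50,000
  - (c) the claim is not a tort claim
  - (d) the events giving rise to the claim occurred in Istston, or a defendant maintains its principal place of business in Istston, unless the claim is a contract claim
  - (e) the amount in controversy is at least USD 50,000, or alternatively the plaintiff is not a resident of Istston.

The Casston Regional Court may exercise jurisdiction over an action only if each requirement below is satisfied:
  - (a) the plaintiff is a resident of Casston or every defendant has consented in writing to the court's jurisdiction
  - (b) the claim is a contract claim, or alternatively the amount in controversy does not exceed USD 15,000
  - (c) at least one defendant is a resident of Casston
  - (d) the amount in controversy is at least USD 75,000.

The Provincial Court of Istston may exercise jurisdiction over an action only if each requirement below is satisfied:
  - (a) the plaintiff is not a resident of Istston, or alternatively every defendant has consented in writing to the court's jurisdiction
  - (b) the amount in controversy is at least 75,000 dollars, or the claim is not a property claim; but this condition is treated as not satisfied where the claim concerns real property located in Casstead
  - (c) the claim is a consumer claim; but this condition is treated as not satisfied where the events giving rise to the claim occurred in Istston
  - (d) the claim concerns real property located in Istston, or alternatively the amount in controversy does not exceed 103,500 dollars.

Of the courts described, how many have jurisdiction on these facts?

1

The Civil Court of Istston:
  (a) The corporate defendant(s) are organised in Zefdale, not Istston. Fails.
  (b) The claim is a contract claim, not a property claim, so one alternative holds. Satisfied.
  (c) The claim is a contract claim. Condition met.
  (d) The amount in controversy is 96,000 dollars, within the USD 110,000 ceiling, which satisfies one of the alternatives. Condition met.
  → No jurisdiction.
The Superior Court of Istston:
  (a) The amount in controversy is 96,000 dollars, above the USD 50,000 ceiling. Not met.
  (b) The defendants reside as follows — Nell Lindqvist in Casstead, Soren Tansy in Casston, Vail Systems in Bryen — not all in Istston. However, the amount in controversy is $96,000, which meets the USD 50,000 floor, so the 'unless' proviso supplies this condition. Satisfied.
  (c) The claim is a contract claim, not a tort claim. Met.
  (d) The operative events occurred in Casstead, not Istston; the corporate defendant(s) have their principal place of business in Bryen, not Istston — none of the alternatives is met. But the claim is a contract claim, and the 'unless' clause therefore excuses the requirement. Satisfied.
  (e) The amount in controversy is $96,000, which meets the $50,000 floor, so this disjunct is met. Met.
  → At least one condition fails; no jurisdiction.
The Casston Regional Court:
  (a) The plaintiff resides in Casston, so this disjunct is met. Satisfied.
  (b) The claim is a contract claim, which satisfies one of the alternatives. Condition met.
  (c) Soren Tansy resides in Casston. Met.
  (d) The amount in controversy is $96,000, which meets the $75,000 floor. Met.
  → All conditions met; jurisdiction exists.
The Provincial Court of Istston:
  (a) The plaintiff resides in Casston, which is not Istston, so one alternative holds. Condition met.
  (b) The amount in controversy is USD 96,000, which meets the 75,000 dollars floor, so one alternative holds. The exception is not triggered, since the claim does not concern real property. Met.
  (c) The claim is a contract claim, not a consumer claim. Condition not met.
  (d) The amount in controversy is $96,000, within the $103,500 ceiling, which satisfies one of the alternatives. Met.
  → No jurisdiction.
Courts with jurisdiction: the Casston Regional Court — 1 in total.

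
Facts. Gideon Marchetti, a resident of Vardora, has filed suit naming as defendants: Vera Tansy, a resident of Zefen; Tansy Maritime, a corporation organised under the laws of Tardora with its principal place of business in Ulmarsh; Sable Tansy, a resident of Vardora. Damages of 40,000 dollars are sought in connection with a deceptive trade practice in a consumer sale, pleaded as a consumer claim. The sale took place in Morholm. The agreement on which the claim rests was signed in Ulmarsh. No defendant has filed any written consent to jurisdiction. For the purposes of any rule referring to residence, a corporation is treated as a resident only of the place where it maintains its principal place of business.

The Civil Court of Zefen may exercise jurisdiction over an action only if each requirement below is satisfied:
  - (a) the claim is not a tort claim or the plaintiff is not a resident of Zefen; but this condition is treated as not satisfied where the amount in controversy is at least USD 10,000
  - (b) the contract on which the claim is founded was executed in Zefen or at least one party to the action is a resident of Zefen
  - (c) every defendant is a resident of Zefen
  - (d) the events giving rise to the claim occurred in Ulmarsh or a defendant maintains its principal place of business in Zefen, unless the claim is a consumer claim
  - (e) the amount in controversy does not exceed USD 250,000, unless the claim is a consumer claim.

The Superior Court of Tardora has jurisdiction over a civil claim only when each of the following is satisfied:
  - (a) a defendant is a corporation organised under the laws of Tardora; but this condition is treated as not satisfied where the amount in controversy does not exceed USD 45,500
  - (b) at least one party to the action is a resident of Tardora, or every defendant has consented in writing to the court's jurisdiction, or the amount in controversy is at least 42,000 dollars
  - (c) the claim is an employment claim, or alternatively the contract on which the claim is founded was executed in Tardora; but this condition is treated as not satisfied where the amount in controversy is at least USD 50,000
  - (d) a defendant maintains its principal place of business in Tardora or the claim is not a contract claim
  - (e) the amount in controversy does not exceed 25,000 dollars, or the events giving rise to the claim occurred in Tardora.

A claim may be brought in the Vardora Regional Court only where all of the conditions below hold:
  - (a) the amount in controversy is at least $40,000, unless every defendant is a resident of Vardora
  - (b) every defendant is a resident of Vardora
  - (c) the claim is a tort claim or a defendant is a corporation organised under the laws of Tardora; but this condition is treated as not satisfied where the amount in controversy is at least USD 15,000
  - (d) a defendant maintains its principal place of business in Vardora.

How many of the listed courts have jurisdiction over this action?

0

The Civil Court of Zefen:
  (a) The claim is a consumer claim, not a tort claim, so one alternative holds. However, the amount in controversy is $40,000, which meets the USD 10,000 floor, which falls within the stated exception and so defeats the condition. Not met.
  (b) Vera Tansy resides in Zefen, so this disjunct is met. Condition met.
  (c) The defendants reside as follows — Vera Tansy in Zefen, Tansy Maritime in Ulmarsh, Sable Tansy in Vardora — not all in Zefen. Condition not met.
  (d) The operative events occurred in Morholm, not Ulmarsh; the corporate defendant(s) have their principal place of business in Ulmarsh, not Zefen — none of the alternatives is met. However, the claim is a consumer claim, so the 'unless' proviso supplies this condition. Condition met.
  (e) The amount in controversy is 40,000 dollars, within the $250,000 ceiling. Condition met.
  → At least one condition fails; no jurisdiction.
The Superior Court of Tardora:
  (a) Tansy Maritime is organised under the laws of Tardora. But the carve-out bites: the amount in controversy is 40,000 dollars, within the 45,500 dollars ceiling. Condition not met.
  (b) No party resides in Tardora; no such written consent has been filed; the amount in controversy is 40,000 dollars, below the 42,000 dollars floor — every alternative fails. Fails.
  (c) The claim is a consumer claim, not an employment claim; the contract was executed in Ulmarsh, not Tardora — no alternative holds. Condition not met.
  (d) The claim is a consumer claim, not a contract claim, which satisfies one of the alternatives. Condition met.
  (e) The amount in controversy is $40,000, above the USD 25,000 ceiling; the operative events occurred in Morholm, not Tardora — no alternative holds. Not satisfied.
  → At least one condition fails; no jurisdiction.
The Vardora Regional Court:
  (a) The amount in controversy is USD 40,000, which meets the $40,000 floor. Satisfied.
  (b) The defendants reside as follows — Vera Tansy in Zefen, Tansy Maritime in Ulmarsh, Sable Tansy in Vardora — not all in Vardora. Not met.
  (c) Tansy Maritime is organised under the laws of Tardora, which satisfies one of the alternatives. However, the amount in controversy is 40,000 dollars, which meets the $15,000 floor, which falls within the stated exception and so defeats the condition. Fails.
  (d) The corporate defendant(s) have their principal place of business in Ulmarsh, not Vardora. Not satisfied.
  → Not every requirement is met — no jurisdiction.
No court satisfies all of its conditions.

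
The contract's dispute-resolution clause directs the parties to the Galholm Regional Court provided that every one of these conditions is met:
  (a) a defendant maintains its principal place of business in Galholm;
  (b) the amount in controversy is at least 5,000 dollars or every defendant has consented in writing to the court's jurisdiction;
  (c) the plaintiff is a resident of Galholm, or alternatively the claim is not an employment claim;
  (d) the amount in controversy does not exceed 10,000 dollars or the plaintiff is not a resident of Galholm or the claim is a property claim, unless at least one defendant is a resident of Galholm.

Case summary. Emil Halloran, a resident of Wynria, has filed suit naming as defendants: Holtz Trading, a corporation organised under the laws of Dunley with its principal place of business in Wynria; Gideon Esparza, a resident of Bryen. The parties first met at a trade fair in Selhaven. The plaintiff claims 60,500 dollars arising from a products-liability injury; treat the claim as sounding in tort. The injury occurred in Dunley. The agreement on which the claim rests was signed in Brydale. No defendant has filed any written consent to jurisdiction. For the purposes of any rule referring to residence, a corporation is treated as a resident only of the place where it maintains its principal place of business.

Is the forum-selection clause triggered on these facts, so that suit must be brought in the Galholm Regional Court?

The Galholm Regional Court:
  (a) The corporate defendant(s) have their principal place of business in Wynria, not Galholm. Not satisfied.
  (b) The amount in controversy is USD 60,500, which meets the $5,000 floor, so this disjunct is met. Met.
  (c) The claim is a tort claim, not an employment claim, so this disjunct is met. Met.
  (d) The plaintiff resides in Wynria, which is not Galholm — that alternative is enough. Satisfied.
  → Forum clause is not triggered.

No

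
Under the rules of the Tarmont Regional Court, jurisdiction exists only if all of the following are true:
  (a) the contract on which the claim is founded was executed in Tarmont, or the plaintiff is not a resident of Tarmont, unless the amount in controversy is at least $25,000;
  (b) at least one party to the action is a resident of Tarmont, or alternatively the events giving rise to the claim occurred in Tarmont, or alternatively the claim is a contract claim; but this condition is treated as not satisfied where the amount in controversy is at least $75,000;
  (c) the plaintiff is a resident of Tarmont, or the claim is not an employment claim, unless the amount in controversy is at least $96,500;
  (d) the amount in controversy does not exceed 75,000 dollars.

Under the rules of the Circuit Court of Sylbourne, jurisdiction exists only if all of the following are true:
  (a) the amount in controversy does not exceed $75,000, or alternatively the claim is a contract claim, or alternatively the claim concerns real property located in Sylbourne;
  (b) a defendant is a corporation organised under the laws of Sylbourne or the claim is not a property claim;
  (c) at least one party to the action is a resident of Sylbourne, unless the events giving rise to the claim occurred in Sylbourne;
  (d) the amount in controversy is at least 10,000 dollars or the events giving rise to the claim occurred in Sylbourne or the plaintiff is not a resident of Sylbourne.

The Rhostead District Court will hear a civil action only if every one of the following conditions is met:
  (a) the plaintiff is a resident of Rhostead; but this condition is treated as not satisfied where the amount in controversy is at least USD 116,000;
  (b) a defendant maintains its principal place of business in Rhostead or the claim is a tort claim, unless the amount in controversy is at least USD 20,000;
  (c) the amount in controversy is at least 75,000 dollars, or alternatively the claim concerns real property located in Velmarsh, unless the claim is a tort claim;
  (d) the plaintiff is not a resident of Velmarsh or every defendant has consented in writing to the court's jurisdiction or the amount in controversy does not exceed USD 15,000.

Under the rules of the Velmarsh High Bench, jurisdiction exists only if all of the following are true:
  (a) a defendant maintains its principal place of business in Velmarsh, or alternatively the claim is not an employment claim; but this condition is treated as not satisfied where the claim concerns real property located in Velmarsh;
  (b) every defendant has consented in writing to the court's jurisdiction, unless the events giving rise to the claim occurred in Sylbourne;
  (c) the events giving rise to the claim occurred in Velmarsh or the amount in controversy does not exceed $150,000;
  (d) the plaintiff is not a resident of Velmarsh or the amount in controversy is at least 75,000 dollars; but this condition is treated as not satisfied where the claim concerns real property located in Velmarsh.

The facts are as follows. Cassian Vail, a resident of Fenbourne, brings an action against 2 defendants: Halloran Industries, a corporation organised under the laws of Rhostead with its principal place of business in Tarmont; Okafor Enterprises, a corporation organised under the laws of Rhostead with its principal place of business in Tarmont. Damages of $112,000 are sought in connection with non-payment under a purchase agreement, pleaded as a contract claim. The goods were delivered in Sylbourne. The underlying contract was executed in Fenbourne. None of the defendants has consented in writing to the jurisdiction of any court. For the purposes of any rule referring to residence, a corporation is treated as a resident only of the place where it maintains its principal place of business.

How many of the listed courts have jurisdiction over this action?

2

The Tarmont Regional Court:
  (a) The plaintiff resides in Fenbourne, which is not Tarmont, so one alternative holds. Satisfied.
  (b) Halloran Industries resides in Tarmont, which satisfies one of the alternatives. But the carve-out bites: the amount in controversy is USD 112,000, which meets the $75,000 floor. Fails.
  (c) The claim is a contract claim, not an employment claim, so this disjunct is met. Satisfied.
  (d) The amount in controversy is USD 112,000, above the USD 75,000 ceiling. Not met.
  → The court lacks jurisdiction.
The Circuit Court of Sylbourne:
  (a) The claim is a contract claim, which satisfies one of the alternatives. Satisfied.
  (b) The claim is a contract claim, not a property claim, which satisfies one of the alternatives. Satisfied.
  (c) No party resides in Sylbourne. However, the operative events occurred in Sylbourne, so the 'unless' proviso supplies this condition. Satisfied.
  (d) The amount in controversy is 112,000 dollars, which meets the 10,000 dollars floor, so this disjunct is met. Met.
  → All conditions met; jurisdiction exists.
The Rhostead District Court:
  (a) The plaintiff resides in Fenbourne, not Rhostead. Condition not met.
  (b) The corporate defendant(s) have their principal place of business in Tarmont, not Rhostead; the claim is a contract claim, not a tort claim — none of the alternatives is met. The proviso rescues it, though: the amount in controversy is USD 112,000, which meets the $20,000 floor. Condition met.
  (c) The amount in controversy is 112,000 dollars, which meets the $75,000 floor, so this disjunct is met. Met.
  (d) The plaintiff resides in Fenbourne, which is not Velmarsh, which satisfies one of the alternatives. Condition met.
  → The court lacks jurisdiction.
The Velmarsh High Bench:
  (a) The claim is a contract claim, not an employment claim — that alternative is enough. The carve-out does not apply: the claim does not concern real property. Satisfied.
  (b) No such written consent has been filed. However, the operative events occurred in Sylbourne, so the 'unless' proviso supplies this condition. Satisfied.
  (c) The amount in controversy is 112,000 dollars, within the USD 150,000 ceiling — that alternative is enough. Satisfied.
  (d) The plaintiff resides in Fenbourne, which is not Velmarsh, so this disjunct is met. And the carve-out is inapplicable — the claim does not concern real property. Met.
  → The court has jurisdiction.
Courts with jurisdiction: the Circuit Court of Sylbourne, the Velmarsh High Bench — 2 in total.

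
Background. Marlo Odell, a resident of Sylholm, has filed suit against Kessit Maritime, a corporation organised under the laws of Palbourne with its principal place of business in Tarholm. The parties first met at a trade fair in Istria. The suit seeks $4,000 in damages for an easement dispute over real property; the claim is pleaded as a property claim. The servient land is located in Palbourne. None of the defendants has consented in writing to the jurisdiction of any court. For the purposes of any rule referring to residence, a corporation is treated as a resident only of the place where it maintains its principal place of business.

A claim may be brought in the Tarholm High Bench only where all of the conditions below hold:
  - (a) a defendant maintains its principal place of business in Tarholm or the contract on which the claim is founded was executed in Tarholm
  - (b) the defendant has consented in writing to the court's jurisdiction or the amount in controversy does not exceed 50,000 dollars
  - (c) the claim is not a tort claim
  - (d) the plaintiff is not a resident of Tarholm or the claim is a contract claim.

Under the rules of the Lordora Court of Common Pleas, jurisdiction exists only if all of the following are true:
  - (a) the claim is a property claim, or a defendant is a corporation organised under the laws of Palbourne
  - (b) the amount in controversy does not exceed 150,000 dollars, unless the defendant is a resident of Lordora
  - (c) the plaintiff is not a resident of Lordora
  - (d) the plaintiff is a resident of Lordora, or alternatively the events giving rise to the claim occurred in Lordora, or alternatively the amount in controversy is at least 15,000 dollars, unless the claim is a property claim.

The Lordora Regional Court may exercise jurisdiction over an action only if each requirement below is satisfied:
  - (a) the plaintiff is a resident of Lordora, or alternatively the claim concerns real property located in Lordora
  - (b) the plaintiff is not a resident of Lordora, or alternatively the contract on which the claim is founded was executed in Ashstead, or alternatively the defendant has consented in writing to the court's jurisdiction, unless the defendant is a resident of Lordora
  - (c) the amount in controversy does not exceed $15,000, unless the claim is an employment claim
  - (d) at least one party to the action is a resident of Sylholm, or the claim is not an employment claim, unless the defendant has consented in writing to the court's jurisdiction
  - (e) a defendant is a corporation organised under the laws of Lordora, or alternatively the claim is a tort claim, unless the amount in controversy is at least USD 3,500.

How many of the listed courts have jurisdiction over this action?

The Tarholm High Bench:
  (a) Kessit Maritime has its principal place of business in Tarholm, which satisfies one of the alternatives. Satisfied.
  (b) The amount in controversy is $4,000, within the $50,000 ceiling, so one alternative holds. Condition met.
  (c) The claim is a property claim, not a tort claim. Condition met.
  (d) The plaintiff resides in Sylholm, which is not Tarholm, which satisfies one of the alternatives. Met.
  → Every requirement is satisfied — jurisdiction.
The Lordora Court of Common Pleas:
  (a) The claim is a property claim — that alternative is enough. Satisfied.
  (b) The amount in controversy is USD 4,000, within the $150,000 ceiling. Satisfied.
  (c) The plaintiff resides in Sylholm, which is not Lordora. Satisfied.
  (d) The plaintiff resides in Sylholm, not Lordora; the operative events occurred in Palbourne, not Lordora; the amount in controversy is 4,000 dollars, below the USD 15,000 floor — every alternative fails. But the claim is a property claim, and the 'unless' clause therefore excuses the requirement. Satisfied.
  → The court has jurisdiction.
The Lordora Regional Court:
  (a) The plaintiff resides in Sylholm, not Lordora; the property lies in Palbourne, not Lordora — every alternative fails. Fails.
  (b) The plaintiff resides in Sylholm, which is not Lordora, which satisfies one of the alternatives. Satisfied.
  (c) The amount in controversy is USD 4,000, within the 15,000 dollars ceiling. Satisfied.
  (d) Marlo Odell resides in Sylholm, which satisfies one of the alternatives. Satisfied.
  (e) The corporate defendant(s) are organised in Palbourne, not Lordora; the claim is a property claim, not a tort claim — every alternative fails. But the amount in controversy is $4,000, which meets the USD 3,500 floor, and the 'unless' clause therefore excuses the requirement. Met.
  → Not every requirement is met — no jurisdiction.
Courts with jurisdiction: the Tarholm High Bench, the Lordora Court of Common Pleas — 2 in total.

2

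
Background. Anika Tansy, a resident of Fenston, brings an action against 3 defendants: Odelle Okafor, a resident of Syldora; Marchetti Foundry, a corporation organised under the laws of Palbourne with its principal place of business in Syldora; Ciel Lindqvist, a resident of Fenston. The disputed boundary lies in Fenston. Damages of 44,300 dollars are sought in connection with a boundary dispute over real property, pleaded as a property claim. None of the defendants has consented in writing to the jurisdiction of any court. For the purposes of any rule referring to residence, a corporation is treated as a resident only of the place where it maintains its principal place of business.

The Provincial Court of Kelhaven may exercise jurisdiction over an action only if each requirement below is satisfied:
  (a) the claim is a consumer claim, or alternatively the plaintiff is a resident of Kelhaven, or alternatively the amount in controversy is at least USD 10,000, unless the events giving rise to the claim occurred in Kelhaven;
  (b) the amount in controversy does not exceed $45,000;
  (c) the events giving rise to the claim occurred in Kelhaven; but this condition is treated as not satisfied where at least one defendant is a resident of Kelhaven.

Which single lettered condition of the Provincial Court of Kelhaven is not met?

(c)

The Provincial Court of Kelhaven:
  (a) The amount in controversy is USD 44,300, which meets the 10,000 dollars floor, which satisfies one of the alternatives. Condition met.
  (b) The amount in controversy is USD 44,300, within the $45,000 ceiling. Satisfied.
  (c) The operative events occurred in Fenston, not Kelhaven. Not satisfied.
Only condition (c) fails.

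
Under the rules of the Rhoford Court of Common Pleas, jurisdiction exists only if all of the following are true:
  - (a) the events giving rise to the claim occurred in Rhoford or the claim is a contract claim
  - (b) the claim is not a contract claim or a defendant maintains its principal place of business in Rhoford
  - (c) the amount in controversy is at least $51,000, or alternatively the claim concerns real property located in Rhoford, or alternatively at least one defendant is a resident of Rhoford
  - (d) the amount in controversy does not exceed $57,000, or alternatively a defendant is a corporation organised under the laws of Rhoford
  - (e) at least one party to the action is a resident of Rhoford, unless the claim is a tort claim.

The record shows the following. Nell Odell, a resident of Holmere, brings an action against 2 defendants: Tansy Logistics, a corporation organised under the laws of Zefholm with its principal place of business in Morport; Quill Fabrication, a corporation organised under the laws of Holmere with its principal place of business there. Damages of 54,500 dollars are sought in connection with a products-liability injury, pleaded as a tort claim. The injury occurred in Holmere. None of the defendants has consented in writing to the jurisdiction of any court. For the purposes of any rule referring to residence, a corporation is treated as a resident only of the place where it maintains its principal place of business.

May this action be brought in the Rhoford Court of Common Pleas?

The Rhoford Court of Common Pleas:
  (a) The operative events occurred in Holmere, not Rhoford; the claim is a tort claim, not a contract claim — no alternative holds. Condition not met.
  (b) The claim is a tort claim, not a contract claim, which satisfies one of the alternatives. Condition met.
  (c) The amount in controversy is USD 54,500, which meets the USD 51,000 floor, which satisfies one of the alternatives. Met.
  (d) The amount in controversy is 54,500 dollars, within the 57,000 dollars ceiling, so one alternative holds. Met.
  (e) No party resides in Rhoford. However, the claim is a tort claim, so the 'unless' proviso supplies this condition. Met.
  → At least one condition fails; no jurisdiction.

No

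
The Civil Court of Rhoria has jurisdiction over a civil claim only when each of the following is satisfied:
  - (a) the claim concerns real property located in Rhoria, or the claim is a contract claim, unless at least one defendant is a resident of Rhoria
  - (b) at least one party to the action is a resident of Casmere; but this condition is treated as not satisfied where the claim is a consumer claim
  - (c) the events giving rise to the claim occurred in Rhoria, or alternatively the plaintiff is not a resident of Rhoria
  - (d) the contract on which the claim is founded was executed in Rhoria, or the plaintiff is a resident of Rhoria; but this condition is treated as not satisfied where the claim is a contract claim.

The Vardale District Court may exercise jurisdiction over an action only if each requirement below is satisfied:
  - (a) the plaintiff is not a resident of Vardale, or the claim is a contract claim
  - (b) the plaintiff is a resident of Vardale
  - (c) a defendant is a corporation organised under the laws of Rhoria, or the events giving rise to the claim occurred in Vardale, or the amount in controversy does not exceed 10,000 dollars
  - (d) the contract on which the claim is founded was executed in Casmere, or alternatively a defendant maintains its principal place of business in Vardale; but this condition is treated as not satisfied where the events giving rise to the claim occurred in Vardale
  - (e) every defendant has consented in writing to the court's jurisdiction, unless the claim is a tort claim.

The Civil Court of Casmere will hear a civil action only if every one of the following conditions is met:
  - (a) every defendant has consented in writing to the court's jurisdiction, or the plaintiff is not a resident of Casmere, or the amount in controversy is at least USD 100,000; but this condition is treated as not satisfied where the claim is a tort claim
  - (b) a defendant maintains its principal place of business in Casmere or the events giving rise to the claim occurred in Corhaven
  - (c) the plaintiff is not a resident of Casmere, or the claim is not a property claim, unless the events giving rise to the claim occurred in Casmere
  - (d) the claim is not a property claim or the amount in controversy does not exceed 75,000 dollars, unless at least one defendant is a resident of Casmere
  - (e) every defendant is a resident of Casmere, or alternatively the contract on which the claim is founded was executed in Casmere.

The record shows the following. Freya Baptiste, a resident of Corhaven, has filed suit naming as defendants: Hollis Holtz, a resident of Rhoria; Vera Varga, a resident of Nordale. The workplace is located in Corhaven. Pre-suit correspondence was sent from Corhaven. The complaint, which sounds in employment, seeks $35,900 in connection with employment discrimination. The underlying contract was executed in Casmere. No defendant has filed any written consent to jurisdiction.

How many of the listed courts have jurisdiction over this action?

The Civil Court of Rhoria:
  (a) The claim does not concern real property; the claim is an employment claim, not a contract claim — every alternative fails. However, Hollis Holtz resides in Rhoria, so the 'unless' proviso supplies this condition. Condition met.
  (b) No party resides in Casmere. Not met.
  (c) The plaintiff resides in Corhaven, which is not Rhoria — that alternative is enough. Satisfied.
  (d) The contract was executed in Casmere, not Rhoria; the plaintiff resides in Corhaven, not Rhoria — no alternative holds. Not met.
  → The court lacks jurisdiction.
The Vardale District Court:
  (a) The plaintiff resides in Corhaven, which is not Vardale, which satisfies one of the alternatives. Satisfied.
  (b) The plaintiff resides in Corhaven, not Vardale. Not met.
  (c) No defendant is a corporation; the operative events occurred in Corhaven, not Vardale; the amount in controversy is USD 35,900, above the 10,000 dollars ceiling — none of the alternatives is met. Condition not met.
  (d) The contract was executed in Casmere, so this disjunct is met. The exception is not triggered, since the operative events occurred in Corhaven, not Vardale. Met.
  (e) No such written consent has been filed. And the claim is an employment claim, not a tort claim, so the proviso does not save it. Condition not met.
  → At least one condition fails; no jurisdiction.
The Civil Court of Casmere:
  (a) The plaintiff resides in Corhaven, which is not Casmere — that alternative is enough. The carve-out does not apply: the claim is an employment claim, not a tort claim. Satisfied.
  (b) The operative events occurred in Corhaven, so one alternative holds. Condition met.
  (c) The plaintiff resides in Corhaven, which is not Casmere, which satisfies one of the alternatives. Satisfied.
  (d) The claim is an employment claim, not a property claim, so this disjunct is met. Met.
  (e) The contract was executed in Casmere, so this disjunct is met. Met.
  → The court has jurisdiction.
Courts with jurisdiction: the Civil Court of Casmere — 1 in total.

1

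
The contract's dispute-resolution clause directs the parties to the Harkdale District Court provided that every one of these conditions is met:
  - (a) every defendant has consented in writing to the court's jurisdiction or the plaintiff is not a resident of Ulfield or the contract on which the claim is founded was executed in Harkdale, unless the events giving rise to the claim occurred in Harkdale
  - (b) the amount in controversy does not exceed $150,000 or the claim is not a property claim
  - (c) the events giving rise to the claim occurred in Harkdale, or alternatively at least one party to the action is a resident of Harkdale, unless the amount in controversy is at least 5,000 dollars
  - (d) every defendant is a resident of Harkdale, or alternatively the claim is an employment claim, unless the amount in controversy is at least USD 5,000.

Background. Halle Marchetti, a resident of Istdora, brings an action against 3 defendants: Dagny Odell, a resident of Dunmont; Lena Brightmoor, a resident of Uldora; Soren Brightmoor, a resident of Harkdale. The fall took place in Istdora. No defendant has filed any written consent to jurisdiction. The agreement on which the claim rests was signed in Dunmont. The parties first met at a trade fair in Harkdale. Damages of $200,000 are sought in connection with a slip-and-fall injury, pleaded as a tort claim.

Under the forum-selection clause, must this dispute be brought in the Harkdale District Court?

The Harkdale District Court:
  (a) The plaintiff resides in Istdora, which is not Ulfield, so one alternative holds. Met.
  (b) The claim is a tort claim, not a property claim, so one alternative holds. Satisfied.
  (c) Soren Brightmoor resides in Harkdale, so this disjunct is met. Met.
  (d) The defendants reside as follows — Dagny Odell in Dunmont, Lena Brightmoor in Uldora, Soren Brightmoor in Harkdale — not all in Harkdale; the claim is a tort claim, not an employment claim — every alternative fails. However, the amount in controversy is $200,000, which meets the 5,000 dollars floor, so the 'unless' proviso supplies this condition. Satisfied.
  → Forum clause is triggered.

Yes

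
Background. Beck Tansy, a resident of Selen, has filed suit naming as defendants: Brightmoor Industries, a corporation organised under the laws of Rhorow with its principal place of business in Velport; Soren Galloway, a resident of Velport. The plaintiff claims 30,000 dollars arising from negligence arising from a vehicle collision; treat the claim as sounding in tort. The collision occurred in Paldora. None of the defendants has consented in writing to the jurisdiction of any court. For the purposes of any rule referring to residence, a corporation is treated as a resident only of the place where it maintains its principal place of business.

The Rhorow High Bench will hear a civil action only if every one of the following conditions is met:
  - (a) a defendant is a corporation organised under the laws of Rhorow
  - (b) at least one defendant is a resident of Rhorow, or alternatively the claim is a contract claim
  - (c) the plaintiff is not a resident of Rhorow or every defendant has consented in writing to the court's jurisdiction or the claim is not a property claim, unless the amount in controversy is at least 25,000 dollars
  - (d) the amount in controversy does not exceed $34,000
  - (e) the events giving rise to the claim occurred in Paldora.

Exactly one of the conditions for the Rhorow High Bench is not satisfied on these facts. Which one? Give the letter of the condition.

The Rhorow High Bench:
  (a) Brightmoor Industries is organised under the laws of Rhorow. Met.
  (b) No defendant resides in Rhorow (they reside in Velport, Velport); the claim is a tort claim, not a contract claim — no alternative holds. Fails.
  (c) The plaintiff resides in Selen, which is not Rhorow, so one alternative holds. Condition met.
  (d) The amount in controversy is $30,000, within the USD 34,000 ceiling. Condition met.
  (e) The operative events occurred in Paldora. Condition met.
Only condition (b) fails.

(b)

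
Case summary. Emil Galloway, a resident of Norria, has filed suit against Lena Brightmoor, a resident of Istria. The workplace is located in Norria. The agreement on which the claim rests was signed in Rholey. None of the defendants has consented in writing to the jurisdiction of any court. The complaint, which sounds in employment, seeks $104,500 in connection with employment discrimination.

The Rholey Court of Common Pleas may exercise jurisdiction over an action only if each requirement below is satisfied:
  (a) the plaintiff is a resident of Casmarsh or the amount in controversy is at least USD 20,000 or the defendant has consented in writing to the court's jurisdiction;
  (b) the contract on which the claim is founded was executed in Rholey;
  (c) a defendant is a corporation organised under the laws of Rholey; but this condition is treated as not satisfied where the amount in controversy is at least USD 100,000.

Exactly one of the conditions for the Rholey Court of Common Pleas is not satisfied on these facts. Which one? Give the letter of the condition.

(c)

The Rholey Court of Common Pleas:
  (a) The amount in controversy is $104,500, which meets the USD 20,000 floor, which satisfies one of the alternatives. Met.
  (b) The contract was executed in Rholey. Condition met.
  (c) No defendant is a corporation. Not satisfied.
Only condition (c) fails.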